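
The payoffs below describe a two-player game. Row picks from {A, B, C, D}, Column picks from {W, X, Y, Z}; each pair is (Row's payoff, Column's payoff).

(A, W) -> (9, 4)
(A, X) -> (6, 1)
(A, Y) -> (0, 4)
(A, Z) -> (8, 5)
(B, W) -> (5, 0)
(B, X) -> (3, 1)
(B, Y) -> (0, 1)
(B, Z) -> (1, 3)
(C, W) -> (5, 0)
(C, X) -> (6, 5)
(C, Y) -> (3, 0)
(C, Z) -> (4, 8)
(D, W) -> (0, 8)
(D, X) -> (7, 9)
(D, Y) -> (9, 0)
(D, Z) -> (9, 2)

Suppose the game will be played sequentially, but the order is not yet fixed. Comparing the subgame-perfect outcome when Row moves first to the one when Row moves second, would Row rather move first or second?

If Row leads: Column's best replies are A→Z, B→Z, C→Z, D→X; Row's induced payoffs 8, 1, 4, 7; outcome (A, Z), payoffs (8, 5).
If Column leads: Row's best replies are W→A, X→D, Y→D, Z→D; Column's induced payoffs 4, 9, 0, 2; outcome (D, X), payoffs (7, 9).
Row gets 8 moving first and 7 moving second, so Row prefers to move first.

first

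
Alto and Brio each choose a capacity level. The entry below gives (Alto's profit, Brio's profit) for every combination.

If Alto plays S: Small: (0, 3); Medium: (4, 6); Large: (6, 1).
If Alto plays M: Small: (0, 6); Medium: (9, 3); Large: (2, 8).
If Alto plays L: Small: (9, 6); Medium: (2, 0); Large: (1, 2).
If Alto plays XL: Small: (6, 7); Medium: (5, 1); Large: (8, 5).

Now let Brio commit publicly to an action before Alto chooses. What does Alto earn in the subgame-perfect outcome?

Backward induction with Brio moving first.
- Small: BR = L, leader payoff 6.
- Medium: BR = M, leader payoff 3.
- Large: BR = XL, leader payoff 5.
Brio's induced payoffs are 6, 3, 5, so Brio commits to Small. Subgame-perfect outcome: (L, Small) with payoffs (9, 6).

9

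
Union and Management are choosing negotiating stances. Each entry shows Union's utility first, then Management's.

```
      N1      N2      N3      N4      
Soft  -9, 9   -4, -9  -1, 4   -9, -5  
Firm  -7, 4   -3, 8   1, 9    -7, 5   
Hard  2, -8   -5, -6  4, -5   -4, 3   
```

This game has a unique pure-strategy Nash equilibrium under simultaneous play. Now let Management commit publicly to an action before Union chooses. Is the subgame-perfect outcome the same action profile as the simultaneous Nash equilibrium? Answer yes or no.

Backward induction with Management moving first.
- N1: Union compares -9, -7, 2 and picks Hard; Management would get -8.
- N2: Union compares -4, -3, -5 and picks Firm; Management would get 8.
- N3: Union compares -1, 1, 4 and picks Hard; Management would get -5.
- N4: Union compares -9, -7, -4 and picks Hard; Management would get 3.
Management's induced payoffs are -8, 8, -5, 3, so Management commits to N2. Subgame-perfect outcome: (Firm, N2) with payoffs (-3, 8).
Under simultaneous play:
Union's best replies: N1→Hard; N2→Firm; N3→Hard; N4→Hard.
Management's best replies: Soft→N1; Firm→N3; Hard→N4.
The unique mutual best reply is (Hard, N4), giving (-4, 3).
Sequential outcome (Firm, N2) differs from the Nash profile (Hard, N4).

no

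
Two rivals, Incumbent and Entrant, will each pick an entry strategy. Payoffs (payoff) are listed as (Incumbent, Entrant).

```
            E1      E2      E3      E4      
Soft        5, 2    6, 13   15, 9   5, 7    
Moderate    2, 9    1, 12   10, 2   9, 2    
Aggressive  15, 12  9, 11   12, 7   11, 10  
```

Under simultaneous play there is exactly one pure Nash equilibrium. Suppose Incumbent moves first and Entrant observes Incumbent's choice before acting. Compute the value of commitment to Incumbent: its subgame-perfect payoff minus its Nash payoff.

0

Backward induction with Incumbent moving first.
- Soft → Entrant plays E2 (best of 2, 13, 9, 7); Incumbent gets 6.
- Moderate → Entrant plays E2 (best of 9, 12, 2, 2); Incumbent gets 1.
- Aggressive → Entrant plays E1 (best of 12, 11, 7, 10); Incumbent gets 15.
Incumbent's induced payoffs are 6, 1, 15, so Incumbent commits to Aggressive. Subgame-perfect outcome: (Aggressive, E1) with payoffs (15, 12).
Now find the simultaneous Nash equilibrium.
Incumbent's best replies: E1→Aggressive; E2→Aggressive; E3→Soft; E4→Aggressive.
Entrant's best replies: Soft→E2; Moderate→E2; Aggressive→E1.
The unique mutual best reply is (Aggressive, E1), giving (15, 12).
Incumbent's commitment gain: 15 − 15 = 0.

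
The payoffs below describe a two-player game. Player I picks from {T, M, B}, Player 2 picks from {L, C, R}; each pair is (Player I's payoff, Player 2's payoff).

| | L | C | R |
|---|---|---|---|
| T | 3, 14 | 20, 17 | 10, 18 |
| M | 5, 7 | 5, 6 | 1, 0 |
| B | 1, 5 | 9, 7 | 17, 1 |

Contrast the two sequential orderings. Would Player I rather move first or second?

second

If Player I leads: Player 2's best replies are T→R, M→L, B→C; Player I's induced payoffs 10, 5, 9; outcome (T, R), payoffs (10, 18).
If Player 2 leads: Player I's best replies are L→M, C→T, R→B; Player 2's induced payoffs 7, 17, 1; outcome (T, C), payoffs (20, 17).
Player I gets 10 moving first and 20 moving second, so Player I prefers to move second.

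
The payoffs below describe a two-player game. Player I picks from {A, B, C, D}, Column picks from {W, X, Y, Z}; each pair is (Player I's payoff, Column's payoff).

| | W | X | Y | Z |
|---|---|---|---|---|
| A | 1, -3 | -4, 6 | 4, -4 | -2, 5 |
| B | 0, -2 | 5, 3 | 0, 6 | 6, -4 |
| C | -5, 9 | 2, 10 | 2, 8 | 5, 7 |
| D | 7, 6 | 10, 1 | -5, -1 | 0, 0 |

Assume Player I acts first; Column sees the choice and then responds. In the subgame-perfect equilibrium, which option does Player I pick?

D

Column best-responds to each possible Player I move:
- A: Column compares -3, 6, -4, 5 and picks X; Player I would get -4.
- B: Column compares -2, 3, 6, -4 and picks Y; Player I would get 0.
- C: Column compares 9, 10, 8, 7 and picks X; Player I would get 2.
- D: Column compares 6, 1, -1, 0 and picks W; Player I would get 7.
Player I's induced payoffs are -4, 0, 2, 7, so Player I commits to D. Subgame-perfect outcome: (D, W) with payoffs (7, 6).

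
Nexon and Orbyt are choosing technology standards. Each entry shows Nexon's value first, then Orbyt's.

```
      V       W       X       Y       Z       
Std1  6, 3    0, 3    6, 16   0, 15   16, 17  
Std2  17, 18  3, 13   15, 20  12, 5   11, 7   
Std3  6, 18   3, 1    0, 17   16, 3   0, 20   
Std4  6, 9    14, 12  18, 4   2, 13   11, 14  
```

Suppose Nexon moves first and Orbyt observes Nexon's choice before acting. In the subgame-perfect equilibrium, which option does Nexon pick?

Std1

Backward induction with Nexon moving first.
- Std1: BR = Z, leader payoff 16.
- Std2: BR = X, leader payoff 15.
- Std3: BR = Z, leader payoff 0.
- Std4: BR = Z, leader payoff 11.
Maximizing over 16, 15, 0, 11, Nexon chooses Std1. Subgame-perfect outcome: (Std1, Z) with payoffs (16, 17).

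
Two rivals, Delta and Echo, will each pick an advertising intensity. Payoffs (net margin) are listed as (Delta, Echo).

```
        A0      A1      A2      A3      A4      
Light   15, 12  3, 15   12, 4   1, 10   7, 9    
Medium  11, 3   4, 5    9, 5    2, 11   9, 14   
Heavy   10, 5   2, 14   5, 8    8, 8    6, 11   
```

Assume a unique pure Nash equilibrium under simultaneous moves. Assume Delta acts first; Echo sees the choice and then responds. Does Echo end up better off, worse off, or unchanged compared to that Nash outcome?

Work backward from Echo's decision.
- Light → Echo plays A1 (best of 12, 15, 4, 10, 9); Delta gets 3.
- Medium → Echo plays A4 (best of 3, 5, 5, 11, 14); Delta gets 9.
- Heavy → Echo plays A1 (best of 5, 14, 8, 8, 11); Delta gets 2.
Delta's induced payoffs are 3, 9, 2, so Delta commits to Medium. Subgame-perfect outcome: (Medium, A4) with payoffs (9, 14).
Now find the simultaneous Nash equilibrium.
Delta's best replies: A0→Light; A1→Medium; A2→Light; A3→Heavy; A4→Medium.
Echo's best replies: Light→A1; Medium→A4; Heavy→A1.
The unique mutual best reply is (Medium, A4), giving (9, 14).
Echo earns 14 sequentially versus 14 at the Nash outcome: unchanged.

unchanged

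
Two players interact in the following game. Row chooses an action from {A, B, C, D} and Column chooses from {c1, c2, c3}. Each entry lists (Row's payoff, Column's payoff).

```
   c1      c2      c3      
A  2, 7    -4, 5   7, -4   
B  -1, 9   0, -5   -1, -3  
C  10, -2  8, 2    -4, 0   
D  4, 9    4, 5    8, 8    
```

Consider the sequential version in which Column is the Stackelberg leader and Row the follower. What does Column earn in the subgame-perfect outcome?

Work backward from Row's decision.
- c1: Row compares 2, -1, 10, 4 and picks C; Column would get -2.
- c2: Row compares -4, 0, 8, 4 and picks C; Column would get 2.
- c3: Row compares 7, -1, -4, 8 and picks D; Column would get 8.
Maximizing over -2, 2, 8, Column chooses c3. Subgame-perfect outcome: (D, c3) with payoffs (8, 8).

8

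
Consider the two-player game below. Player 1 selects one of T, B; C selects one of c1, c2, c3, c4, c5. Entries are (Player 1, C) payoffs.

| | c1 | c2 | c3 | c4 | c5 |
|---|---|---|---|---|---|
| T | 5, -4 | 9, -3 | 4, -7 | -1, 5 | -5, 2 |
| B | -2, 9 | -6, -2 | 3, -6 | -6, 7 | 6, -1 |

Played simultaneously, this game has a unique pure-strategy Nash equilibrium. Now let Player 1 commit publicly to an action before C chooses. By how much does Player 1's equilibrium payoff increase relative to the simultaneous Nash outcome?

0

Solve by backward induction (Player 1 leads).
- T: BR = c4, leader payoff -1.
- B: BR = c1, leader payoff -2.
Among -1, -2, the best is -1 at T. Subgame-perfect outcome: (T, c4) with payoffs (-1, 5).
For the simultaneous game, intersect best replies.
Player 1's best replies: c1→T; c2→T; c3→T; c4→T; c5→B.
C's best replies: T→c4; B→c1.
The unique mutual best reply is (T, c4), giving (-1, 5).
Player 1's commitment gain: -1 − -1 = 0.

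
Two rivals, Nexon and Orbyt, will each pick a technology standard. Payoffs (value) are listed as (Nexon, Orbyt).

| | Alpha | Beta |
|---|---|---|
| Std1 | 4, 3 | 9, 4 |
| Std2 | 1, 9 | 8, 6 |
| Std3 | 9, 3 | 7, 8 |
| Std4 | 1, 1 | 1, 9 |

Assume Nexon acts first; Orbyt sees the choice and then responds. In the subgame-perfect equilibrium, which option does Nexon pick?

Solve by backward induction (Nexon leads).
- Std1 → Orbyt plays Beta (best of 3, 4); Nexon gets 9.
- Std2 → Orbyt plays Alpha (best of 9, 6); Nexon gets 1.
- Std3 → Orbyt plays Beta (best of 3, 8); Nexon gets 7.
- Std4 → Orbyt plays Beta (best of 1, 9); Nexon gets 1.
Maximizing over 9, 1, 7, 1, Nexon chooses Std1. Subgame-perfect outcome: (Std1, Beta) with payoffs (9, 4).

Std1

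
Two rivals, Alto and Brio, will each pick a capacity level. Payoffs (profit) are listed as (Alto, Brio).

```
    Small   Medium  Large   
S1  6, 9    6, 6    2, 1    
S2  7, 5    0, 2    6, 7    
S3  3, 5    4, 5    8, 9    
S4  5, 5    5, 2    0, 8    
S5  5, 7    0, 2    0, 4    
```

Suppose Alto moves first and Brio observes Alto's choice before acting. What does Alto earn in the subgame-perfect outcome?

Backward induction with Alto moving first.
- S1 → Brio plays Small (best of 9, 6, 1); Alto gets 6.
- S2 → Brio plays Large (best of 5, 2, 7); Alto gets 6.
- S3 → Brio plays Large (best of 5, 5, 9); Alto gets 8.
- S4 → Brio plays Large (best of 5, 2, 8); Alto gets 0.
- S5 → Brio plays Small (best of 7, 2, 4); Alto gets 5.
Alto's induced payoffs are 6, 6, 8, 0, 5, so Alto commits to S3. Subgame-perfect outcome: (S3, Large) with payoffs (8, 9).

8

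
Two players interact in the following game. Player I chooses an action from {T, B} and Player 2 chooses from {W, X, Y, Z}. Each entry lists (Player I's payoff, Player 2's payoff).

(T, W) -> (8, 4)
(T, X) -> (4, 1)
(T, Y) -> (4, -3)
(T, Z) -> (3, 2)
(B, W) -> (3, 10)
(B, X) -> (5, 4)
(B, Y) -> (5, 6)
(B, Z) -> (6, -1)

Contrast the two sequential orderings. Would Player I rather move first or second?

If Player I leads: Player 2's best replies are T→W, B→W; Player I's induced payoffs 8, 3; outcome (T, W), payoffs (8, 4).
If Player 2 leads: Player I's best replies are W→T, X→B, Y→B, Z→B; Player 2's induced payoffs 4, 4, 6, -1; outcome (B, Y), payoffs (5, 6).
Player I gets 8 moving first and 5 moving second, so Player I prefers to move first.

first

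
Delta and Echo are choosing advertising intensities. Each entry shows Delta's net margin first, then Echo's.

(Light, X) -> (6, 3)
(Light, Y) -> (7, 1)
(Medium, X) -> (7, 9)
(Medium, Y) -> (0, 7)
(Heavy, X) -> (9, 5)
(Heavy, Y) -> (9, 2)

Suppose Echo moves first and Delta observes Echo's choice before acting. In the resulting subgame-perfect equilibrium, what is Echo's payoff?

Backward induction with Echo moving first.
- X: Delta compares 6, 7, 9 and picks Heavy; Echo would get 5.
- Y: Delta compares 7, 0, 9 and picks Heavy; Echo would get 2.
Echo's induced payoffs are 5, 2, so Echo commits to X. Subgame-perfect outcome: (Heavy, X) with payoffs (9, 5).

5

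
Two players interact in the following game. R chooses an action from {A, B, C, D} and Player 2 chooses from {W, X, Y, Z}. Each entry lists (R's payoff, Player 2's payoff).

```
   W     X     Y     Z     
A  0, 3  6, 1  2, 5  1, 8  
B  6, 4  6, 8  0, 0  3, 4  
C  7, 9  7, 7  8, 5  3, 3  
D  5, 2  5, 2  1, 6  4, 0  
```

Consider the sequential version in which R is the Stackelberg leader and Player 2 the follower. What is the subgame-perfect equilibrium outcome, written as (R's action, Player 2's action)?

(C, W)

Player 2 best-responds to each possible R move:
- A: BR = Z, leader payoff 1.
- B: BR = X, leader payoff 6.
- C: BR = W, leader payoff 7.
- D: BR = Y, leader payoff 1.
Among 1, 6, 7, 1, the best is 7 at C. Subgame-perfect outcome: (C, W) with payoffs (7, 9).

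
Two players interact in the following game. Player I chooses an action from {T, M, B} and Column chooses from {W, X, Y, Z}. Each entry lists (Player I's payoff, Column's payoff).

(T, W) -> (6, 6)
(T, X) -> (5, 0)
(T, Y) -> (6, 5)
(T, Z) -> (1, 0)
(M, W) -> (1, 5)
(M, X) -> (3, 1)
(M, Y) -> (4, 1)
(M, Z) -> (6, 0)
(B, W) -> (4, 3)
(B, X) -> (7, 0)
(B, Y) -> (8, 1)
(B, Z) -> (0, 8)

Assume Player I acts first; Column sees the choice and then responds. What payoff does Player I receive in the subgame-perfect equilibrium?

6

Solve by backward induction (Player I leads).
- T → Column plays W (best of 6, 0, 5, 0); Player I gets 6.
- M → Column plays W (best of 5, 1, 1, 0); Player I gets 1.
- B → Column plays Z (best of 3, 0, 1, 8); Player I gets 0.
Maximizing over 6, 1, 0, Player I chooses T. Subgame-perfect outcome: (T, W) with payoffs (6, 6).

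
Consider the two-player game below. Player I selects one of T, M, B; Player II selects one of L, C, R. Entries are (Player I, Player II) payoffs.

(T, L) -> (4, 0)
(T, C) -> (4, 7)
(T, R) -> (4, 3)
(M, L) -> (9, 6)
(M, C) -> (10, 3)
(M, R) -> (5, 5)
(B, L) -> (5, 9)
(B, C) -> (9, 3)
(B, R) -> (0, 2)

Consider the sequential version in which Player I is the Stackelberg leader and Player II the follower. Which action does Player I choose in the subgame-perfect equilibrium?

M

Solve by backward induction (Player I leads).
- T: BR = C, leader payoff 4.
- M: BR = L, leader payoff 9.
- B: BR = L, leader payoff 5.
Maximizing over 4, 9, 5, Player I chooses M. Subgame-perfect outcome: (M, L) with payoffs (9, 6).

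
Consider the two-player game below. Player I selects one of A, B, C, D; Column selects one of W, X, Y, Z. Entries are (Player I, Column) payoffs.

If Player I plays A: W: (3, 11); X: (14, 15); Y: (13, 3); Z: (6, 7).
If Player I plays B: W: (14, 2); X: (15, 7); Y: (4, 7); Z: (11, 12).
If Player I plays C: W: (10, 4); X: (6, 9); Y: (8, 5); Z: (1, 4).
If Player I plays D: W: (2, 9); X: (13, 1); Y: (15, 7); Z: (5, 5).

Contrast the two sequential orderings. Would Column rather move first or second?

If Player I leads: Column's best replies are A→X, B→Z, C→X, D→W; Player I's induced payoffs 14, 11, 6, 2; outcome (A, X), payoffs (14, 15).
If Column leads: Player I's best replies are W→B, X→B, Y→D, Z→B; Column's induced payoffs 2, 7, 7, 12; outcome (B, Z), payoffs (11, 12).
Column gets 12 moving first and 15 moving second, so Column prefers to move second.

second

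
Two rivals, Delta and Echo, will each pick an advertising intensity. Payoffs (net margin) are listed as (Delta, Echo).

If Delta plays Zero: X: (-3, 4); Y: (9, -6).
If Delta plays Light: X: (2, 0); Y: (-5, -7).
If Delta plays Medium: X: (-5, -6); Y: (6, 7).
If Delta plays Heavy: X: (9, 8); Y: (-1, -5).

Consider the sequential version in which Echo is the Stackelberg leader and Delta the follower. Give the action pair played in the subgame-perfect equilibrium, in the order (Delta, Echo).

Solve by backward induction (Echo leads).
- X: BR = Heavy, leader payoff 8.
- Y: BR = Zero, leader payoff -6.
Echo's induced payoffs are 8, -6, so Echo commits to X. Subgame-perfect outcome: (Heavy, X) with payoffs (9, 8).

(Heavy, X)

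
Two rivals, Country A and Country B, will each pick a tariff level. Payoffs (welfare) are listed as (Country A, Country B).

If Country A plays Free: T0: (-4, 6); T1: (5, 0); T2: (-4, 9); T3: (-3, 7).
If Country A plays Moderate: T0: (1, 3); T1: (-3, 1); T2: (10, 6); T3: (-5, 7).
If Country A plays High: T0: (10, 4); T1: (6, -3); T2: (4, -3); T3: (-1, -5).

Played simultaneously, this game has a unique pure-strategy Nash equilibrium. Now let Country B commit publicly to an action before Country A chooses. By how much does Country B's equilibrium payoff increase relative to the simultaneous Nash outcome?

Country A best-responds to each possible Country B move:
- T0: BR = High, leader payoff 4.
- T1: BR = High, leader payoff -3.
- T2: BR = Moderate, leader payoff 6.
- T3: BR = High, leader payoff -5.
Maximizing over 4, -3, 6, -5, Country B chooses T2. Subgame-perfect outcome: (Moderate, T2) with payoffs (10, 6).
Under simultaneous play:
Country A's best replies: T0→High; T1→High; T2→Moderate; T3→High.
Country B's best replies: Free→T2; Moderate→T3; High→T0.
Only (High, T0) has each player best-responding; Nash payoffs (10, 4).
Country B's commitment gain: 6 − 4 = 2.

2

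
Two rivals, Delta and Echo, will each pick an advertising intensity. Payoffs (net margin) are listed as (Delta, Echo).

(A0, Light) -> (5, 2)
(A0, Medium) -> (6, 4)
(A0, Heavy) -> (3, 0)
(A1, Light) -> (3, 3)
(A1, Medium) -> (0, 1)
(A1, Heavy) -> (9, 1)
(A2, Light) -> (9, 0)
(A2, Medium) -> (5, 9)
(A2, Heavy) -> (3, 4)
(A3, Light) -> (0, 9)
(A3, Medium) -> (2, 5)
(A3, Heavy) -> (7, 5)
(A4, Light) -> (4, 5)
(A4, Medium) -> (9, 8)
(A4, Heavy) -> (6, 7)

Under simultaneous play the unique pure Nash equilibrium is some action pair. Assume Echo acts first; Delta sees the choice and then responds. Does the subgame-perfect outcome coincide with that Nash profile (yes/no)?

yes

Backward induction with Echo moving first.
- Light: BR = A2, leader payoff 0.
- Medium: BR = A4, leader payoff 8.
- Heavy: BR = A1, leader payoff 1.
Maximizing over 0, 8, 1, Echo chooses Medium. Subgame-perfect outcome: (A4, Medium) with payoffs (9, 8).
For the simultaneous game, intersect best replies.
Delta's best replies: Light→A2; Medium→A4; Heavy→A1.
Echo's best replies: A0→Medium; A1→Light; A2→Medium; A3→Light; A4→Medium.
Only (A4, Medium) has each player best-responding; Nash payoffs (9, 8).
Sequential outcome (A4, Medium) coincides with the Nash profile (A4, Medium).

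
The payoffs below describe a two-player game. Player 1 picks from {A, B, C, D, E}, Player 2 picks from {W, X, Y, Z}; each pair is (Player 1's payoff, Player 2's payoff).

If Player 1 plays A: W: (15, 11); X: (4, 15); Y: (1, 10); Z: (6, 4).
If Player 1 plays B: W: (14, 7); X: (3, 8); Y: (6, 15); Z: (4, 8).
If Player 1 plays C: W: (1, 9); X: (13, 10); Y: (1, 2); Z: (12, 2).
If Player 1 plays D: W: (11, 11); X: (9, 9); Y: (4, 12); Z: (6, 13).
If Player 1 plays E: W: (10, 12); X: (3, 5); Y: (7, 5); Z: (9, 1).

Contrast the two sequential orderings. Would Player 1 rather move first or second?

If Player 1 leads: Player 2's best replies are A→X, B→Y, C→X, D→Z, E→W; Player 1's induced payoffs 4, 6, 13, 6, 10; outcome (C, X), payoffs (13, 10).
If Player 2 leads: Player 1's best replies are W→A, X→C, Y→E, Z→C; Player 2's induced payoffs 11, 10, 5, 2; outcome (A, W), payoffs (15, 11).
Player 1 gets 13 moving first and 15 moving second, so Player 1 prefers to move second.

second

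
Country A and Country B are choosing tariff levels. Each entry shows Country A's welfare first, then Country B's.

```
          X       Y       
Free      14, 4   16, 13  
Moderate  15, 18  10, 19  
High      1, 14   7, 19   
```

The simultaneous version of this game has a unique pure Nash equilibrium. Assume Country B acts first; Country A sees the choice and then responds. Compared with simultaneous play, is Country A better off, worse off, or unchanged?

Country A best-responds to each possible Country B move:
- X: Country A compares 14, 15, 1 and picks Moderate; Country B would get 18.
- Y: Country A compares 16, 10, 7 and picks Free; Country B would get 13.
Among 18, 13, the best is 18 at X. Subgame-perfect outcome: (Moderate, X) with payoffs (15, 18).
For the simultaneous game, intersect best replies.
Country A's best replies: X→Moderate; Y→Free.
Country B's best replies: Free→Y; Moderate→Y; High→Y.
Only (Free, Y) has each player best-responding; Nash payoffs (16, 13).
Country A earns 15 sequentially versus 16 at the Nash outcome: worse off.

worse off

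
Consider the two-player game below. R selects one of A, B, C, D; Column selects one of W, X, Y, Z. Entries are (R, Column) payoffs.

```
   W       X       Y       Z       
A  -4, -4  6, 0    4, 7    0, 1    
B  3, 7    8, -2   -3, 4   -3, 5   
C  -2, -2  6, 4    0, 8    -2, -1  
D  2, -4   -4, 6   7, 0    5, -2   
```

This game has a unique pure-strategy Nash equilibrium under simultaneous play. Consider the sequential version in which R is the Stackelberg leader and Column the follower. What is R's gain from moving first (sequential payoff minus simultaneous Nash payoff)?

1

Work backward from Column's decision.
- A → Column plays Y (best of -4, 0, 7, 1); R gets 4.
- B → Column plays W (best of 7, -2, 4, 5); R gets 3.
- C → Column plays Y (best of -2, 4, 8, -1); R gets 0.
- D → Column plays X (best of -4, 6, 0, -2); R gets -4.
Maximizing over 4, 3, 0, -4, R chooses A. Subgame-perfect outcome: (A, Y) with payoffs (4, 7).
Now find the simultaneous Nash equilibrium.
R's best replies: W→B; X→B; Y→D; Z→D.
Column's best replies: A→Y; B→W; C→Y; D→X.
The unique mutual best reply is (B, W), giving (3, 7).
R's commitment gain: 4 − 3 = 1.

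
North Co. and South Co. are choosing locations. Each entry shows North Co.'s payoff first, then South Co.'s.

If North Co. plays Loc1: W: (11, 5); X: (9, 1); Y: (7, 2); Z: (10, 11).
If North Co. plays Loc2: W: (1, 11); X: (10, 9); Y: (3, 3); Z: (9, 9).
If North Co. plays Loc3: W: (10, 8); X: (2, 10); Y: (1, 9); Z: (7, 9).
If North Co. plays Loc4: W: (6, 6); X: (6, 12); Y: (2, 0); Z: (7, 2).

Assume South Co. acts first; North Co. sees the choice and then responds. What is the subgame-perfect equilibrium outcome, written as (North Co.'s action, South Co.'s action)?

(Loc1, Z)

Solve by backward induction (South Co. leads).
- W: North Co. compares 11, 1, 10, 6 and picks Loc1; South Co. would get 5.
- X: North Co. compares 9, 10, 2, 6 and picks Loc2; South Co. would get 9.
- Y: North Co. compares 7, 3, 1, 2 and picks Loc1; South Co. would get 2.
- Z: North Co. compares 10, 9, 7, 7 and picks Loc1; South Co. would get 11.
Among 5, 9, 2, 11, the best is 11 at Z. Subgame-perfect outcome: (Loc1, Z) with payoffs (10, 11).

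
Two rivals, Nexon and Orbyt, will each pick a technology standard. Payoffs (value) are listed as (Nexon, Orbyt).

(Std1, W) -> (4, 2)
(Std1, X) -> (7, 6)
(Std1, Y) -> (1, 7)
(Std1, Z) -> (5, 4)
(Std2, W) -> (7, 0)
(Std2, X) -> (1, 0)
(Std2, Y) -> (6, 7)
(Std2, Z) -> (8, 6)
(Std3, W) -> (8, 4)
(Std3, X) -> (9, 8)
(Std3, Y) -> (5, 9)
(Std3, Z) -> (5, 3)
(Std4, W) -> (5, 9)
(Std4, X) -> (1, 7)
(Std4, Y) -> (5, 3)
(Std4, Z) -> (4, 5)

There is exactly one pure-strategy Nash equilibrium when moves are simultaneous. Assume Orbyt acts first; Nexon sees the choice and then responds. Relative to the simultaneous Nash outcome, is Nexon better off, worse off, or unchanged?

better off

Work backward from Nexon's decision.
- W: Nexon compares 4, 7, 8, 5 and picks Std3; Orbyt would get 4.
- X: Nexon compares 7, 1, 9, 1 and picks Std3; Orbyt would get 8.
- Y: Nexon compares 1, 6, 5, 5 and picks Std2; Orbyt would get 7.
- Z: Nexon compares 5, 8, 5, 4 and picks Std2; Orbyt would get 6.
Maximizing over 4, 8, 7, 6, Orbyt chooses X. Subgame-perfect outcome: (Std3, X) with payoffs (9, 8).
Now find the simultaneous Nash equilibrium.
Nexon's best replies: W→Std3; X→Std3; Y→Std2; Z→Std2.
Orbyt's best replies: Std1→Y; Std2→Y; Std3→Y; Std4→W.
Only (Std2, Y) has each player best-responding; Nash payoffs (6, 7).
Nexon earns 9 sequentially versus 6 at the Nash outcome: better off.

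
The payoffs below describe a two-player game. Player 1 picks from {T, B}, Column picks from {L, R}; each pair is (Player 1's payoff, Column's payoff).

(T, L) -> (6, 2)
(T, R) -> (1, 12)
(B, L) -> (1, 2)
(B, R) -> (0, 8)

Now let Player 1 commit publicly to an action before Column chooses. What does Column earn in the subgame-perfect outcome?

12

Column best-responds to each possible Player 1 move:
- T: BR = R, leader payoff 1.
- B: BR = R, leader payoff 0.
Player 1's induced payoffs are 1, 0, so Player 1 commits to T. Subgame-perfect outcome: (T, R) with payoffs (1, 12).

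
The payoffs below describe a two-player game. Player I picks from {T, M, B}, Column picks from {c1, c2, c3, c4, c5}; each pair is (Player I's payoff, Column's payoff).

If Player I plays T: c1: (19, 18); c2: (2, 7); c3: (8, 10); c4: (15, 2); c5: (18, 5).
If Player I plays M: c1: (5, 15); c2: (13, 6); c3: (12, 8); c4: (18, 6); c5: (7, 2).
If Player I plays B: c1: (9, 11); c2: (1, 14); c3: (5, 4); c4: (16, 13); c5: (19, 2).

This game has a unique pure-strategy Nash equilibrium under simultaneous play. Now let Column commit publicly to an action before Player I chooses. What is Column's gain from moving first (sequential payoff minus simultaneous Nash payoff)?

0

Solve by backward induction (Column leads).
- c1: BR = T, leader payoff 18.
- c2: BR = M, leader payoff 6.
- c3: BR = M, leader payoff 8.
- c4: BR = M, leader payoff 6.
- c5: BR = B, leader payoff 2.
Maximizing over 18, 6, 8, 6, 2, Column chooses c1. Subgame-perfect outcome: (T, c1) with payoffs (19, 18).
Under simultaneous play:
Player I's best replies: c1→T; c2→M; c3→M; c4→M; c5→B.
Column's best replies: T→c1; M→c1; B→c2.
Only (T, c1) has each player best-responding; Nash payoffs (19, 18).
Column's commitment gain: 18 − 18 = 0.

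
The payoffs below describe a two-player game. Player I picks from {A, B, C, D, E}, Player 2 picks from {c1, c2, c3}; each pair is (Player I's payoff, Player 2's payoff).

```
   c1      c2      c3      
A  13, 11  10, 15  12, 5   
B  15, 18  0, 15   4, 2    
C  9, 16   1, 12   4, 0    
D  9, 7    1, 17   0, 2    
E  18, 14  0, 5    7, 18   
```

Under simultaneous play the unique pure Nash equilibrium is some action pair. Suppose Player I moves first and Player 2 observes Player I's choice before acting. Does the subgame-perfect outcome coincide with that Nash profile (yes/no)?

Work backward from Player 2's decision.
- A: BR = c2, leader payoff 10.
- B: BR = c1, leader payoff 15.
- C: BR = c1, leader payoff 9.
- D: BR = c2, leader payoff 1.
- E: BR = c3, leader payoff 7.
Among 10, 15, 9, 1, 7, the best is 15 at B. Subgame-perfect outcome: (B, c1) with payoffs (15, 18).
Now find the simultaneous Nash equilibrium.
Player I's best replies: c1→E; c2→A; c3→A.
Player 2's best replies: A→c2; B→c1; C→c1; D→c2; E→c3.
The unique mutual best reply is (A, c2), giving (10, 15).
Sequential outcome (B, c1) differs from the Nash profile (A, c2).

no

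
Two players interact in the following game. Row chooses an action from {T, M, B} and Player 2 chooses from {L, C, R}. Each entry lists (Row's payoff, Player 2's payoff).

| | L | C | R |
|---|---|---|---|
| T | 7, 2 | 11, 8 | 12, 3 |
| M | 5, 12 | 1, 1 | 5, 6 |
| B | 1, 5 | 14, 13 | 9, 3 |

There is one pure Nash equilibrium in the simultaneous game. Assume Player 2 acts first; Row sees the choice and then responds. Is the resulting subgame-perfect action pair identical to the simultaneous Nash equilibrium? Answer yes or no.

Solve by backward induction (Player 2 leads).
- L: Row compares 7, 5, 1 and picks T; Player 2 would get 2.
- C: Row compares 11, 1, 14 and picks B; Player 2 would get 13.
- R: Row compares 12, 5, 9 and picks T; Player 2 would get 3.
Maximizing over 2, 13, 3, Player 2 chooses C. Subgame-perfect outcome: (B, C) with payoffs (14, 13).
Under simultaneous play:
Row's best replies: L→T; C→B; R→T.
Player 2's best replies: T→C; M→L; B→C.
The unique mutual best reply is (B, C), giving (14, 13).
Sequential outcome (B, C) coincides with the Nash profile (B, C).

yes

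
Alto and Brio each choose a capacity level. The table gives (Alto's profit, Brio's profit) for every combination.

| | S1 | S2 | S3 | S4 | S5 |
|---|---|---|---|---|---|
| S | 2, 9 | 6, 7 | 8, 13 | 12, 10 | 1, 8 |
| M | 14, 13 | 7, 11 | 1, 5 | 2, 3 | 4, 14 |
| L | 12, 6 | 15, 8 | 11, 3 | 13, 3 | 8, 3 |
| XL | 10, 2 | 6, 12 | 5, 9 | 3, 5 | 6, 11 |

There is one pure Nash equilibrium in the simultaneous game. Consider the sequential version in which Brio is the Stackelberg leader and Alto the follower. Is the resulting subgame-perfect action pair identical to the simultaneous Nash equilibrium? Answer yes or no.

no

Solve by backward induction (Brio leads).
- S1 → Alto plays M (best of 2, 14, 12, 10); Brio gets 13.
- S2 → Alto plays L (best of 6, 7, 15, 6); Brio gets 8.
- S3 → Alto plays L (best of 8, 1, 11, 5); Brio gets 3.
- S4 → Alto plays L (best of 12, 2, 13, 3); Brio gets 3.
- S5 → Alto plays L (best of 1, 4, 8, 6); Brio gets 3.
Maximizing over 13, 8, 3, 3, 3, Brio chooses S1. Subgame-perfect outcome: (M, S1) with payoffs (14, 13).
Now find the simultaneous Nash equilibrium.
Alto's best replies: S1→M; S2→L; S3→L; S4→L; S5→L.
Brio's best replies: S→S3; M→S5; L→S2; XL→S2.
Only (L, S2) has each player best-responding; Nash payoffs (15, 8).
Sequential outcome (M, S1) differs from the Nash profile (L, S2).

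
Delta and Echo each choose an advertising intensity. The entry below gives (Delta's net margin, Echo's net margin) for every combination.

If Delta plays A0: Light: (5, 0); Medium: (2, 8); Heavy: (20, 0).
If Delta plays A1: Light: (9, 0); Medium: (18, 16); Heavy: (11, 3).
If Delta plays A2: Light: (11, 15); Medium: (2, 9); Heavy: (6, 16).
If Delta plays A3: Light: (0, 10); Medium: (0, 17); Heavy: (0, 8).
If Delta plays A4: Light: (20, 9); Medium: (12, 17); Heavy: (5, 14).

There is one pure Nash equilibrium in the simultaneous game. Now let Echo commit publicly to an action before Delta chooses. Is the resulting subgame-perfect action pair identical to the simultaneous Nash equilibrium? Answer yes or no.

yes

Work backward from Delta's decision.
- Light: BR = A4, leader payoff 9.
- Medium: BR = A1, leader payoff 16.
- Heavy: BR = A0, leader payoff 0.
Echo's induced payoffs are 9, 16, 0, so Echo commits to Medium. Subgame-perfect outcome: (A1, Medium) with payoffs (18, 16).
For the simultaneous game, intersect best replies.
Delta's best replies: Light→A4; Medium→A1; Heavy→A0.
Echo's best replies: A0→Medium; A1→Medium; A2→Heavy; A3→Medium; A4→Medium.
Only (A1, Medium) has each player best-responding; Nash payoffs (18, 16).
Sequential outcome (A1, Medium) coincides with the Nash profile (A1, Medium).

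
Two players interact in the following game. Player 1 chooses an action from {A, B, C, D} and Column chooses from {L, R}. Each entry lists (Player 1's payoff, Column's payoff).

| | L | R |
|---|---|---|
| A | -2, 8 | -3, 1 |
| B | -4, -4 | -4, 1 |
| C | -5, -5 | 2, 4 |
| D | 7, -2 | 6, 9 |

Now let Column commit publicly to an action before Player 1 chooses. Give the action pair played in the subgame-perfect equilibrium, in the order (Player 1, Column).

(D, R)

Backward induction with Column moving first.
- L: BR = D, leader payoff -2.
- R: BR = D, leader payoff 9.
Column's induced payoffs are -2, 9, so Column commits to R. Subgame-perfect outcome: (D, R) with payoffs (6, 9).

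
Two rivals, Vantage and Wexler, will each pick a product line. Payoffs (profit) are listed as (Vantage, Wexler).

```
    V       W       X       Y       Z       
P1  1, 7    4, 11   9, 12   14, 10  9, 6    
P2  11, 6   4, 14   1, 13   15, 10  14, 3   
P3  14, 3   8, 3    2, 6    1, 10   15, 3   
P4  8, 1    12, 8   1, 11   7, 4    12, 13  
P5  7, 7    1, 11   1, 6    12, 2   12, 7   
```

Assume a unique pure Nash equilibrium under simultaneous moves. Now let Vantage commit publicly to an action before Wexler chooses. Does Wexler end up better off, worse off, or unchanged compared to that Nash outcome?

Work backward from Wexler's decision.
- P1: Wexler compares 7, 11, 12, 10, 6 and picks X; Vantage would get 9.
- P2: Wexler compares 6, 14, 13, 10, 3 and picks W; Vantage would get 4.
- P3: Wexler compares 3, 3, 6, 10, 3 and picks Y; Vantage would get 1.
- P4: Wexler compares 1, 8, 11, 4, 13 and picks Z; Vantage would get 12.
- P5: Wexler compares 7, 11, 6, 2, 7 and picks W; Vantage would get 1.
Maximizing over 9, 4, 1, 12, 1, Vantage chooses P4. Subgame-perfect outcome: (P4, Z) with payoffs (12, 13).
Now find the simultaneous Nash equilibrium.
Vantage's best replies: V→P3; W→P4; X→P1; Y→P2; Z→P3.
Wexler's best replies: P1→X; P2→W; P3→Y; P4→Z; P5→W.
Only (P1, X) has each player best-responding; Nash payoffs (9, 12).
Wexler earns 13 sequentially versus 12 at the Nash outcome: better off.

better off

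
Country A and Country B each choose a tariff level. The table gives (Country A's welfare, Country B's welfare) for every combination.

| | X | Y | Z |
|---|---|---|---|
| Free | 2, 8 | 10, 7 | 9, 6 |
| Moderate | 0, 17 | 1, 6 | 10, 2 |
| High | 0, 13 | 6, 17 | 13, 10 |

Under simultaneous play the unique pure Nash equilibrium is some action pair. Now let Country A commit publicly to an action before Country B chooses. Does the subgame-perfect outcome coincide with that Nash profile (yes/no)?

Work backward from Country B's decision.
- Free → Country B plays X (best of 8, 7, 6); Country A gets 2.
- Moderate → Country B plays X (best of 17, 6, 2); Country A gets 0.
- High → Country B plays Y (best of 13, 17, 10); Country A gets 6.
Country A's induced payoffs are 2, 0, 6, so Country A commits to High. Subgame-perfect outcome: (High, Y) with payoffs (6, 17).
Now find the simultaneous Nash equilibrium.
Country A's best replies: X→Free; Y→Free; Z→High.
Country B's best replies: Free→X; Moderate→X; High→Y.
Only (Free, X) has each player best-responding; Nash payoffs (2, 8).
Sequential outcome (High, Y) differs from the Nash profile (Free, X).

no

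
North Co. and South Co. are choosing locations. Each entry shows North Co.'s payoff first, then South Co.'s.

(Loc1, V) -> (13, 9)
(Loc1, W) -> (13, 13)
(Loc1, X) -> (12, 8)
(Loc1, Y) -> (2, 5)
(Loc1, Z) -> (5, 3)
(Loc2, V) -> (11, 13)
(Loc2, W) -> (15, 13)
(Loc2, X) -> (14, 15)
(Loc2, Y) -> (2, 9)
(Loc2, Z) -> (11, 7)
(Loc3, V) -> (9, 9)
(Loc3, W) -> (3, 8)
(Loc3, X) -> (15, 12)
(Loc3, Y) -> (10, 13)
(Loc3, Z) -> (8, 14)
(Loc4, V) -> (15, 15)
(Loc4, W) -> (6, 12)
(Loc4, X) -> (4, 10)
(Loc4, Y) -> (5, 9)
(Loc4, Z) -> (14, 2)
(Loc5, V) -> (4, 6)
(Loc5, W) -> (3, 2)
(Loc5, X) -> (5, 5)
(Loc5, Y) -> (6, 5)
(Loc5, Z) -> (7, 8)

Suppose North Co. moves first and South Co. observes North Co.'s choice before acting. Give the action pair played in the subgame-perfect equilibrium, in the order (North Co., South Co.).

(Loc4, V)

Work backward from South Co.'s decision.
- Loc1: BR = W, leader payoff 13.
- Loc2: BR = X, leader payoff 14.
- Loc3: BR = Z, leader payoff 8.
- Loc4: BR = V, leader payoff 15.
- Loc5: BR = Z, leader payoff 7.
Among 13, 14, 8, 15, 7, the best is 15 at Loc4. Subgame-perfect outcome: (Loc4, V) with payoffs (15, 15).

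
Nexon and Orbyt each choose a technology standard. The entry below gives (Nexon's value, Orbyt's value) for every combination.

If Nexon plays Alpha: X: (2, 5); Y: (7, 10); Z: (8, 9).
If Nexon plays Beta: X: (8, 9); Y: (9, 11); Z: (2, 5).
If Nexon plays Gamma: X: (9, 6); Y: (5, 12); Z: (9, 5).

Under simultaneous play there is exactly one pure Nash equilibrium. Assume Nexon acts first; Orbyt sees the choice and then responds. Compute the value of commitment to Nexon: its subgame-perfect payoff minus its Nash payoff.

Orbyt best-responds to each possible Nexon move:
- Alpha: Orbyt compares 5, 10, 9 and picks Y; Nexon would get 7.
- Beta: Orbyt compares 9, 11, 5 and picks Y; Nexon would get 9.
- Gamma: Orbyt compares 6, 12, 5 and picks Y; Nexon would get 5.
Among 7, 9, 5, the best is 9 at Beta. Subgame-perfect outcome: (Beta, Y) with payoffs (9, 11).
Under simultaneous play:
Nexon's best replies: X→Gamma; Y→Beta; Z→Gamma.
Orbyt's best replies: Alpha→Y; Beta→Y; Gamma→Y.
Only (Beta, Y) has each player best-responding; Nash payoffs (9, 11).
Nexon's commitment gain: 9 − 9 = 0.

0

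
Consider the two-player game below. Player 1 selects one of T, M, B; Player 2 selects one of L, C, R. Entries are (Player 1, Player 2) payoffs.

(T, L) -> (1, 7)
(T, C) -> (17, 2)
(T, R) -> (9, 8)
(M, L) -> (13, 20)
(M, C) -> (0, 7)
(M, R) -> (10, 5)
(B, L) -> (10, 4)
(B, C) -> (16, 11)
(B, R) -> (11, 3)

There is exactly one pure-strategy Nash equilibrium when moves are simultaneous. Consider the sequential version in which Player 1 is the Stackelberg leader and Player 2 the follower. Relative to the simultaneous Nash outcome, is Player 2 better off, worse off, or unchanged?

worse off

Player 2 best-responds to each possible Player 1 move:
- T → Player 2 plays R (best of 7, 2, 8); Player 1 gets 9.
- M → Player 2 plays L (best of 20, 7, 5); Player 1 gets 13.
- B → Player 2 plays C (best of 4, 11, 3); Player 1 gets 16.
Among 9, 13, 16, the best is 16 at B. Subgame-perfect outcome: (B, C) with payoffs (16, 11).
Under simultaneous play:
Player 1's best replies: L→M; C→T; R→B.
Player 2's best replies: T→R; M→L; B→C.
The unique mutual best reply is (M, L), giving (13, 20).
Player 2 earns 11 sequentially versus 20 at the Nash outcome: worse off.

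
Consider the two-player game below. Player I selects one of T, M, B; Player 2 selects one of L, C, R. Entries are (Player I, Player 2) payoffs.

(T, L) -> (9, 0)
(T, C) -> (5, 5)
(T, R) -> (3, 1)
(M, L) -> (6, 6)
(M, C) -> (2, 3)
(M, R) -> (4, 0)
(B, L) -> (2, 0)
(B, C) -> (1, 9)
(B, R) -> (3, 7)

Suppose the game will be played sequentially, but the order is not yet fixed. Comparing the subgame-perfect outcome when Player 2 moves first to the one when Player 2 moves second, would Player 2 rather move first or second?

second

If Player I leads: Player 2's best replies are T→C, M→L, B→C; Player I's induced payoffs 5, 6, 1; outcome (M, L), payoffs (6, 6).
If Player 2 leads: Player I's best replies are L→T, C→T, R→M; Player 2's induced payoffs 0, 5, 0; outcome (T, C), payoffs (5, 5).
Player 2 gets 5 moving first and 6 moving second, so Player 2 prefers to move second.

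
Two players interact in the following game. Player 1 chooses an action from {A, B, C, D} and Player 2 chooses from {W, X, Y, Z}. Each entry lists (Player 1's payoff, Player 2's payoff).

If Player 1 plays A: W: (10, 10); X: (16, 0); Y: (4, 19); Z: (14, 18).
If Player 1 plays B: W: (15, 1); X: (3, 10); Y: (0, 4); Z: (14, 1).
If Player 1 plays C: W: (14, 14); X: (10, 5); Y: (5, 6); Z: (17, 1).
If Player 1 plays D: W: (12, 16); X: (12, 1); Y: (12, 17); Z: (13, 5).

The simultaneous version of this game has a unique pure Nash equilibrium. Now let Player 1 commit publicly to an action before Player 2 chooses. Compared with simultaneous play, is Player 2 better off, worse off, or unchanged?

worse off

Player 2 best-responds to each possible Player 1 move:
- A: Player 2 compares 10, 0, 19, 18 and picks Y; Player 1 would get 4.
- B: Player 2 compares 1, 10, 4, 1 and picks X; Player 1 would get 3.
- C: Player 2 compares 14, 5, 6, 1 and picks W; Player 1 would get 14.
- D: Player 2 compares 16, 1, 17, 5 and picks Y; Player 1 would get 12.
Player 1's induced payoffs are 4, 3, 14, 12, so Player 1 commits to C. Subgame-perfect outcome: (C, W) with payoffs (14, 14).
Under simultaneous play:
Player 1's best replies: W→B; X→A; Y→D; Z→C.
Player 2's best replies: A→Y; B→X; C→W; D→Y.
Only (D, Y) has each player best-responding; Nash payoffs (12, 17).
Player 2 earns 14 sequentially versus 17 at the Nash outcome: worse off.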